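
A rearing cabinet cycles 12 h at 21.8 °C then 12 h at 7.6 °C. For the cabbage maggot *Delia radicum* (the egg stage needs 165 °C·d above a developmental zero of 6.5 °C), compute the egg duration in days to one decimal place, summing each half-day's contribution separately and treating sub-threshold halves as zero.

20.1 days

Day half: max(0, 21.8 − 6.5) × 0.5 = 15.3 × 0.5 = 7.65 DD.
Night half: max(0, 7.6 − 6.5) × 0.5 = 1.1 × 0.5 = 0.55 DD.
Per 24 h: 8.20 DD/day.
Duration = 165 / 8.20 = 20.122 ≈ 20.1 days.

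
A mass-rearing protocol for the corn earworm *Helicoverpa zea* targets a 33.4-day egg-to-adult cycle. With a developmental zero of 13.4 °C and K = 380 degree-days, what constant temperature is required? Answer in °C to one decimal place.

Required daily accumulation = 380 / 33.4 = 11.377 DD/day.
T = T_base + 11.377 = 13.4 + 11.377 = 24.777 ≈ 24.8 °C.

24.8 °C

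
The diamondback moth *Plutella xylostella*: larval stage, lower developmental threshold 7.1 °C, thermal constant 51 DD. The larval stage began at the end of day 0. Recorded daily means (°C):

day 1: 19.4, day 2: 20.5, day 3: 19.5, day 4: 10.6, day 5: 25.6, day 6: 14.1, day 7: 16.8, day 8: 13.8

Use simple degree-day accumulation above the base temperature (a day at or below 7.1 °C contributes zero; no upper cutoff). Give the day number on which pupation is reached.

Daily DD above 7.1 °C: 12.3, 13.4, 12.4, 3.5, 18.5, 7.0, 9.7, 6.7.
Cumulative: 12.3, 25.7, 38.1, 41.6, 60.1, 67.1, 76.8, 83.5.
The total first reaches 51 DD on day 5.

day 5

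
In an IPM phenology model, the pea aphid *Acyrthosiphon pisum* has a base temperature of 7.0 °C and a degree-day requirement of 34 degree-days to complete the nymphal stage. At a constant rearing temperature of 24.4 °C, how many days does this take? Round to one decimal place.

2.0 days

Daily accumulation = 24.4 − 7.0 = 17.4 DD/day.
Duration = 34 / 17.4 = 1.954 ≈ 2.0 days.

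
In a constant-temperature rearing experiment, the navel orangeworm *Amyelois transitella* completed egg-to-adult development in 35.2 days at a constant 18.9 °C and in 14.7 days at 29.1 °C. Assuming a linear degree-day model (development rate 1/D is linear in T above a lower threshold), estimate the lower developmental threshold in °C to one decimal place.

11.6 °C

Equal thermal constants: D₁(T₁ − T_b) = D₂(T₂ − T_b).
35.2·(18.9 − T_b) = 14.7·(29.1 − T_b)
T_b = (35.2·18.9 − 14.7·29.1) / (35.2 − 14.7) = 237.51 / 20.5 = 11.586 °C ≈ 11.6 °C.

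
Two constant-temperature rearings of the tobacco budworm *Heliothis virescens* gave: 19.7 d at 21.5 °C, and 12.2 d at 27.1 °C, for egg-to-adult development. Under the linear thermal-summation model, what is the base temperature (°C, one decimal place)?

Under the model K = D·(T − T_b), so D₁·(T₁ − T_b) = D₂·(T₂ − T_b).
19.7·(21.5 − T_b) = 12.2·(27.1 − T_b)
T_b = (19.7·21.5 − 12.2·27.1) / (19.7 − 12.2) = 92.93 / 7.5 = 12.391 °C ≈ 12.4 °C.

12.4 °C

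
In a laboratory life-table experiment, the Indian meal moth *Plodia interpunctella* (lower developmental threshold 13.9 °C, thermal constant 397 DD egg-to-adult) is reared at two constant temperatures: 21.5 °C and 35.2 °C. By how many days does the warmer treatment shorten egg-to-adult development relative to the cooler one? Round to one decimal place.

At 21.5 °C: 397 / (21.5 − 13.9) = 397 / 7.6 = 52.237 d.
At 35.2 °C: 397 / (35.2 − 13.9) = 397 / 21.3 = 18.638 d.
Difference = |52.237 − 18.638| = 33.598 ≈ 33.6 days.

33.6 days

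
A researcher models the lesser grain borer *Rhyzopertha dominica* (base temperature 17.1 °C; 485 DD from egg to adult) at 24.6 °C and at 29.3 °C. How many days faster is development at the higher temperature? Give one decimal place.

At 24.6 °C: 485 / (24.6 − 17.1) = 485 / 7.5 = 64.667 d.
At 29.3 °C: 485 / (29.3 − 17.1) = 485 / 12.2 = 39.754 d.
Difference = |64.667 − 39.754| = 24.913 ≈ 24.9 days.

24.9 days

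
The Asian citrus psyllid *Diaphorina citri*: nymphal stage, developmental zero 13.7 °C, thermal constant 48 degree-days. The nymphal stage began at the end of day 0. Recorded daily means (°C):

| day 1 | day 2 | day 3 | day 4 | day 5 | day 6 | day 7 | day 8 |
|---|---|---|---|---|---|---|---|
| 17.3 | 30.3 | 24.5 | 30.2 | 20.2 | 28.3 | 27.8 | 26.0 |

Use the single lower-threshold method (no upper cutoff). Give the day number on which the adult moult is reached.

day 5

Daily DD above 13.7 °C: 3.6, 16.6, 10.8, 16.5, 6.5, 14.6, 14.1, 12.3.
Cumulative: 3.6, 20.2, 31.0, 47.5, 54.0, 68.6, 82.7, 95.0.
The total first reaches 48 DD on day 5.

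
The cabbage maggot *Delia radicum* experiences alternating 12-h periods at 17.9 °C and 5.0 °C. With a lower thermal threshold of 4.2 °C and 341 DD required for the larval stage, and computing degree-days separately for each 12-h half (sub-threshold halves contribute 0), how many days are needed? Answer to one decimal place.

47.0 days

Day half: max(0, 17.9 − 4.2) × 0.5 = 13.7 × 0.5 = 6.85 DD.
Night half: max(0, 5.0 − 4.2) × 0.5 = 0.8 × 0.5 = 0.40 DD.
Per 24 h: 7.25 DD/day.
Duration = 341 / 7.25 = 47.034 ≈ 47.0 days.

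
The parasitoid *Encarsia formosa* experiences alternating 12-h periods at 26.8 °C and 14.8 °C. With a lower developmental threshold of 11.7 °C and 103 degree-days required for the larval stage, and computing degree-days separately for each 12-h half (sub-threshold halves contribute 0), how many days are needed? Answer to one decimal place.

Day half: max(0, 26.8 − 11.7) × 0.5 = 15.1 × 0.5 = 7.55 DD.
Night half: max(0, 14.8 − 11.7) × 0.5 = 3.1 × 0.5 = 1.55 DD.
Per 24 h: 9.10 DD/day.
Duration = 103 / 9.10 = 11.319 ≈ 11.3 days.

11.3 days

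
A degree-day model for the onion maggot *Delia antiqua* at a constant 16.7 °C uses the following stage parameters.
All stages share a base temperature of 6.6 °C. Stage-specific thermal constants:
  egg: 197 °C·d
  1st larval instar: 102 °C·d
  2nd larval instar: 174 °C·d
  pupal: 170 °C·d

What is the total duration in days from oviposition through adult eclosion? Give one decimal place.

Daily accumulation at 16.7 °C = 16.7 − 6.6 = 10.1 DD/day.
Total K = 197 + 102 + 174 + 170 = 643 DD.
Total duration = 643 / 10.1 = 63.663 ≈ 63.7 days.

63.7 days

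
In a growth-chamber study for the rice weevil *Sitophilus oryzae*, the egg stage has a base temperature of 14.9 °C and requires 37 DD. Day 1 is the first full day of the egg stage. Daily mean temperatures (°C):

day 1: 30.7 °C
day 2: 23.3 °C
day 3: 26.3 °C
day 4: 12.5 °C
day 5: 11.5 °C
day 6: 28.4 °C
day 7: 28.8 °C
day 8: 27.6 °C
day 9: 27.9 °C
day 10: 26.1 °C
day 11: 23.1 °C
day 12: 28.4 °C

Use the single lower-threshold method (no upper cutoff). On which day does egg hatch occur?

Daily DD above 14.9 °C: 15.8, 8.4, 11.4, 0.0, 0.0, 13.5, 13.9, 12.7, 13.0, 11.2, 8.2, 13.5.
Cumulative: 15.8, 24.2, 35.6, 35.6, 35.6, 49.1, 63.0, 75.7, 88.7, 99.9, 108.1, 121.6.
The total first reaches 37 DD on day 6.

day 6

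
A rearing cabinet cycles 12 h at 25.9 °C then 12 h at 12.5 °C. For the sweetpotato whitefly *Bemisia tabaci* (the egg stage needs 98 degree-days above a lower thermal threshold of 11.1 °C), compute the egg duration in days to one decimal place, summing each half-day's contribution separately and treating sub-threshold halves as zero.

Day half: max(0, 25.9 − 11.1) × 0.5 = 14.8 × 0.5 = 7.40 DD.
Night half: max(0, 12.5 − 11.1) × 0.5 = 1.4 × 0.5 = 0.70 DD.
Per 24 h: 8.10 DD/day.
Duration = 98 / 8.10 = 12.099 ≈ 12.1 days.

12.1 days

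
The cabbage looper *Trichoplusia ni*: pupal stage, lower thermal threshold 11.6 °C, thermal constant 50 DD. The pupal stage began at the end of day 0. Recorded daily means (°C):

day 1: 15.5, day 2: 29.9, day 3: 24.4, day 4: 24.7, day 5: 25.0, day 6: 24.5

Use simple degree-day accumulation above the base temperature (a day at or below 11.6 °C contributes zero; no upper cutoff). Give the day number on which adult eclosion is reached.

day 5

Daily DD above 11.6 °C: 3.9, 18.3, 12.8, 13.1, 13.4, 12.9.
Cumulative: 3.9, 22.2, 35.0, 48.1, 61.5, 74.4.
The total first reaches 50 DD on day 5.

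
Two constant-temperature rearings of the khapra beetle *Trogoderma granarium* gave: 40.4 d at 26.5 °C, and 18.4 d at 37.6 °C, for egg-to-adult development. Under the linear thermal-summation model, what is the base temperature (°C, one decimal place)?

17.2 °C

Under the model K = D·(T − T_b), so D₁·(T₁ − T_b) = D₂·(T₂ − T_b).
40.4·(26.5 − T_b) = 18.4·(37.6 − T_b)
T_b = (40.4·26.5 − 18.4·37.6) / (40.4 − 18.4) = 378.76 / 22.0 = 17.216 °C ≈ 17.2 °C.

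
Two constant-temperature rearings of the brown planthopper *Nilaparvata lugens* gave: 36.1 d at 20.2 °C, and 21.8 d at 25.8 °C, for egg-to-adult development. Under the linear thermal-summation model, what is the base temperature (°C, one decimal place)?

Equal thermal constants: D₁(T₁ − T_b) = D₂(T₂ − T_b).
36.1·(20.2 − T_b) = 21.8·(25.8 − T_b)
T_b = (36.1·20.2 − 21.8·25.8) / (36.1 − 21.8) = 166.78 / 14.3 = 11.663 °C ≈ 11.7 °C.

11.7 °C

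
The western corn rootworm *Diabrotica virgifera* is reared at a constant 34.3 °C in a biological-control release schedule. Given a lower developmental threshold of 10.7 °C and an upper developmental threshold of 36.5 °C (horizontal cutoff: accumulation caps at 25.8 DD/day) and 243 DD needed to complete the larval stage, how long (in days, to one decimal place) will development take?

Daily accumulation = 34.3 − 10.7 = 23.6 DD/day.
Duration = 243 / 23.6 = 10.297 ≈ 10.3 days.

10.3 days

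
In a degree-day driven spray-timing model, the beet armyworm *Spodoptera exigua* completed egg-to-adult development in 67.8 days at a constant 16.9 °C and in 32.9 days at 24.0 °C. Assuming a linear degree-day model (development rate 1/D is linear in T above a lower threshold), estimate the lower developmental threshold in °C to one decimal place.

10.2 °C

Equal thermal constants: D₁(T₁ − T_b) = D₂(T₂ − T_b).
67.8·(16.9 − T_b) = 32.9·(24.0 − T_b)
T_b = (67.8·16.9 − 32.9·24.0) / (67.8 − 32.9) = 356.22 / 34.9 = 10.207 °C ≈ 10.2 °C.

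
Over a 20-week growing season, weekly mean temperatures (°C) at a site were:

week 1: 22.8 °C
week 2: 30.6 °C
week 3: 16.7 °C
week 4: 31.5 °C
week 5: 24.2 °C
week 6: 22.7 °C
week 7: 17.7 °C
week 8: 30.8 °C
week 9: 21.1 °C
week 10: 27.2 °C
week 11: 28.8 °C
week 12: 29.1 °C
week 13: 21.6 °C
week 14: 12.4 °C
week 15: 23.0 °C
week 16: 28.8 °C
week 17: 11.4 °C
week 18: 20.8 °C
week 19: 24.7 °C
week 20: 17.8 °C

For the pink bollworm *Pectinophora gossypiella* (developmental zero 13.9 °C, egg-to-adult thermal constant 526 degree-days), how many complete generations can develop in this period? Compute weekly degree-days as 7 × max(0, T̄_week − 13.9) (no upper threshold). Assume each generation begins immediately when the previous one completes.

2 generations

Weekly DD (7 × max(0, T̄ − 13.9)): 62.3, 116.9, 19.6, 123.2, 72.1, 61.6, 26.6, 118.3, 50.4, 93.1, 104.3, 106.4, 53.9, 0.0, 63.7, 104.3, 0.0, 48.3, 75.6, 27.3.
Season total = 1327.9 DD.
Complete generations = ⌊1327.9 / 526⌋ = 2.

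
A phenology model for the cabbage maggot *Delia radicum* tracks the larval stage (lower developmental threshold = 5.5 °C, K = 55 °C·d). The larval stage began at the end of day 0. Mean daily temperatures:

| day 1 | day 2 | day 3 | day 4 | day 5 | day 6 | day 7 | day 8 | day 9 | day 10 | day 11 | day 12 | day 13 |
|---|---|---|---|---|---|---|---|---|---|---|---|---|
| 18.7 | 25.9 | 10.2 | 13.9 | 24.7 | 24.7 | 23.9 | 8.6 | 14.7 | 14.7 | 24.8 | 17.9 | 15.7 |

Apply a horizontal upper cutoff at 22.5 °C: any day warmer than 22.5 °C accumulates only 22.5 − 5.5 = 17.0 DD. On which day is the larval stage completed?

day 5

Daily DD above 5.5 °C (capped at 17.0): 13.2, 17.0, 4.7, 8.4, 17.0, 17.0, 17.0, 3.1, 9.2, 9.2, 17.0, 12.4, 10.2.
Cumulative: 13.2, 30.2, 34.9, 43.3, 60.3, 77.3, 94.3, 97.4, 106.6, 115.8, 132.8, 145.2, 155.4.
The total first reaches 55 DD on day 5.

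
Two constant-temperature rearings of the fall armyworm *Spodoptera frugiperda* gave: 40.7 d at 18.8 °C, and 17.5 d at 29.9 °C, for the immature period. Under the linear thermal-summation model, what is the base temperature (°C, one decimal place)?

Under the model K = D·(T − T_b), so D₁·(T₁ − T_b) = D₂·(T₂ − T_b).
40.7·(18.8 − T_b) = 17.5·(29.9 − T_b)
T_b = (40.7·18.8 − 17.5·29.9) / (40.7 − 17.5) = 241.91 / 23.2 = 10.427 °C ≈ 10.4 °C.

10.4 °C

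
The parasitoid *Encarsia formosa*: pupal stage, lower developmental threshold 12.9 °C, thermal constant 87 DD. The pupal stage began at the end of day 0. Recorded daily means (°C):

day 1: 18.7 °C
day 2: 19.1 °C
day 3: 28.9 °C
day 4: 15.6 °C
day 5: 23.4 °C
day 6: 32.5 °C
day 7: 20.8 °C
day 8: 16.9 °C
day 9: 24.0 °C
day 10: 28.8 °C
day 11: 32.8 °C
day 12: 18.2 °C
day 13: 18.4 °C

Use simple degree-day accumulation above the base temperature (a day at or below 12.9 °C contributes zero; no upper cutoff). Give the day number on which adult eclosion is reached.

Daily DD above 12.9 °C: 5.8, 6.2, 16.0, 2.7, 10.5, 19.6, 7.9, 4.0, 11.1, 15.9, 19.9, 5.3, 5.5.
Cumulative: 5.8, 12.0, 28.0, 30.7, 41.2, 60.8, 68.7, 72.7, 83.8, 99.7, 119.6, 124.9, 130.4.
The total first reaches 87 DD on day 10.

day 10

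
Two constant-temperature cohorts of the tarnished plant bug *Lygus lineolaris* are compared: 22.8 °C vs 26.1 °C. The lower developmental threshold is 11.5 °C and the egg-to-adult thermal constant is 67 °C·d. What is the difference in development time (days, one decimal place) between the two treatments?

1.3 days

At 22.8 °C: 67 / (22.8 − 11.5) = 67 / 11.3 = 5.929 d.
At 26.1 °C: 67 / (26.1 − 11.5) = 67 / 14.6 = 4.589 d.
Difference = |5.929 − 4.589| = 1.340 ≈ 1.3 days.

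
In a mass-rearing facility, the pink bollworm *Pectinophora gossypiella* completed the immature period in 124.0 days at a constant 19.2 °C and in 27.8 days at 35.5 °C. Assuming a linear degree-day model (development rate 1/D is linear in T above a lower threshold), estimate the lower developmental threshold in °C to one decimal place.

14.5 °C

Equal thermal constants: D₁(T₁ − T_b) = D₂(T₂ − T_b).
124.0·(19.2 − T_b) = 27.8·(35.5 − T_b)
T_b = (124.0·19.2 − 27.8·35.5) / (124.0 − 27.8) = 1393.90 / 96.2 = 14.490 °C ≈ 14.5 °C.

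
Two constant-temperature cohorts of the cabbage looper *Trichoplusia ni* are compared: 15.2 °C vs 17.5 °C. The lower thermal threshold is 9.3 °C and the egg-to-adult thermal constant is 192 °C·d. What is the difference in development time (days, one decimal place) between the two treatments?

At 15.2 °C: 192 / (15.2 − 9.3) = 192 / 5.9 = 32.542 d.
At 17.5 °C: 192 / (17.5 − 9.3) = 192 / 8.2 = 23.415 d.
Difference = |32.542 − 23.415| = 9.128 ≈ 9.1 days.

9.1 days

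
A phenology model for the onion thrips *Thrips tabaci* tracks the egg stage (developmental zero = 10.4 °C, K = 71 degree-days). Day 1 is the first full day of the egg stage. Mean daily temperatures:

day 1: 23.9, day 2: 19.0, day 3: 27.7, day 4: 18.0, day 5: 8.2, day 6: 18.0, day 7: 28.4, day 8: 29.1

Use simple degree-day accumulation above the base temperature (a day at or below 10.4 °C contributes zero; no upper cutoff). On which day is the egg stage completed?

Daily DD above 10.4 °C: 13.5, 8.6, 17.3, 7.6, 0.0, 7.6, 18.0, 18.7.
Cumulative: 13.5, 22.1, 39.4, 47.0, 47.0, 54.6, 72.6, 91.3.
The total first reaches 71 DD on day 7.

day 7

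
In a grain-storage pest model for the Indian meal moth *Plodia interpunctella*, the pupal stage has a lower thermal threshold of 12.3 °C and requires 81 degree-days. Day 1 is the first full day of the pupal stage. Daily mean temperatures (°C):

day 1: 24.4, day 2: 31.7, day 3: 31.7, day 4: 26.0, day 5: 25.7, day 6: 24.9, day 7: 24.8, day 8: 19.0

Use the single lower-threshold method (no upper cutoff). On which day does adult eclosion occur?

day 6

Daily DD above 12.3 °C: 12.1, 19.4, 19.4, 13.7, 13.4, 12.6, 12.5, 6.7.
Cumulative: 12.1, 31.5, 50.9, 64.6, 78.0, 90.6, 103.1, 109.8.
The total first reaches 81 DD on day 6.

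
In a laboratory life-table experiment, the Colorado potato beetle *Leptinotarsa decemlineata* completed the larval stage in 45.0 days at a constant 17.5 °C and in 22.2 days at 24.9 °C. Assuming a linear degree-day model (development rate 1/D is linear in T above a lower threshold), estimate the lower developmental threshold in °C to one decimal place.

Under the model K = D·(T − T_b), so D₁·(T₁ − T_b) = D₂·(T₂ − T_b).
45.0·(17.5 − T_b) = 22.2·(24.9 − T_b)
T_b = (45.0·17.5 − 22.2·24.9) / (45.0 − 22.2) = 234.72 / 22.8 = 10.295 °C ≈ 10.3 °C.

10.3 °C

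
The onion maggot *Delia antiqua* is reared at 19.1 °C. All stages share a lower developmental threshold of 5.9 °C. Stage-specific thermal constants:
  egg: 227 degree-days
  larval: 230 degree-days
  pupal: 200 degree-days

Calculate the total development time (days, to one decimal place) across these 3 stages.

Daily accumulation at 19.1 °C = 19.1 − 5.9 = 13.2 DD/day.
Total K = 227 + 230 + 200 = 657 DD.
Total duration = 657 / 13.2 = 49.773 ≈ 49.8 days.

49.8 days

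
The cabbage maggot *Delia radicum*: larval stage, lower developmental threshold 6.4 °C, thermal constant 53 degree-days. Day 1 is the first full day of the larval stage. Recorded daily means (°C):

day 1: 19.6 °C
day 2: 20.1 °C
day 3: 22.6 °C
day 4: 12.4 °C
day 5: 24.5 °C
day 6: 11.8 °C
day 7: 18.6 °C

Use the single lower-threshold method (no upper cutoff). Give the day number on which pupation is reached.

day 5

Daily DD above 6.4 °C: 13.2, 13.7, 16.2, 6.0, 18.1, 5.4, 12.2.
Cumulative: 13.2, 26.9, 43.1, 49.1, 67.2, 72.6, 84.8.
The total first reaches 53 DD on day 5.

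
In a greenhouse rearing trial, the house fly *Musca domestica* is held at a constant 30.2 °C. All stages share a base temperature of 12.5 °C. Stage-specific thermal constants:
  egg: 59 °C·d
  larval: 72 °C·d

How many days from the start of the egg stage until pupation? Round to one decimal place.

Daily accumulation at 30.2 °C = 30.2 − 12.5 = 17.7 DD/day.
Total K = 59 + 72 = 131 DD.
Total duration = 131 / 17.7 = 7.401 ≈ 7.4 days.

7.4 days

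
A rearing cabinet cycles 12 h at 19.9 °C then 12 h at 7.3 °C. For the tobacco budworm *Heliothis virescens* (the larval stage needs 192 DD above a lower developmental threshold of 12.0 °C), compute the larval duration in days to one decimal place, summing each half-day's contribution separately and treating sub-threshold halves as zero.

48.6 days

Day half: max(0, 19.9 − 12.0) × 0.5 = 7.9 × 0.5 = 3.95 DD.
Night half: max(0, 7.3 − 12.0) × 0.5 = 0.0 × 0.5 = 0.00 DD.
Per 24 h: 3.95 DD/day.
Duration = 192 / 3.95 = 48.608 ≈ 48.6 days.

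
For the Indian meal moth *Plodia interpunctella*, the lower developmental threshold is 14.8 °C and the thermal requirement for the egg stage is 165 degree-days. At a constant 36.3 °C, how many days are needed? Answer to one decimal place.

Daily accumulation = 36.3 − 14.8 = 21.5 DD/day.
Duration = 165 / 21.5 = 7.674 ≈ 7.7 days.

7.7 days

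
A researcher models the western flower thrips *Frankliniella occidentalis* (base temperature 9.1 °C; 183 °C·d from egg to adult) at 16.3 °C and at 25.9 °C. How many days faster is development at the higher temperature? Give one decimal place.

At 16.3 °C: 183 / (16.3 − 9.1) = 183 / 7.2 = 25.417 d.
At 25.9 °C: 183 / (25.9 − 9.1) = 183 / 16.8 = 10.893 d.
Difference = |25.417 − 10.893| = 14.524 ≈ 14.5 days.

14.5 days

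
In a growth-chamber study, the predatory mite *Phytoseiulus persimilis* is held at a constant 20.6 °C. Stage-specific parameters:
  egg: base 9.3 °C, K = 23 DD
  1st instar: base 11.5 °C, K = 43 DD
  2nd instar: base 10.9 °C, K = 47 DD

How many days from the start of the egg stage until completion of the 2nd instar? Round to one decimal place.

egg: 23 / (20.6 − 9.3) = 23 / 11.3 = 2.035 d.
1st instar: 43 / (20.6 − 11.5) = 43 / 9.1 = 4.725 d.
2nd instar: 47 / (20.6 − 10.9) = 47 / 9.7 = 4.845 d.
Sum = 11.606 ≈ 11.6 days.

11.6 days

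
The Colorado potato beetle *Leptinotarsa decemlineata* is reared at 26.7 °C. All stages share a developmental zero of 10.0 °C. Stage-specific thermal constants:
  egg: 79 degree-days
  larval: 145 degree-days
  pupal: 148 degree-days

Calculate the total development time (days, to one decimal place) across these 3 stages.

Daily accumulation at 26.7 °C = 26.7 − 10.0 = 16.7 DD/day.
Total K = 79 + 145 + 148 = 372 DD.
Total duration = 372 / 16.7 = 22.275 ≈ 22.3 days.

22.3 days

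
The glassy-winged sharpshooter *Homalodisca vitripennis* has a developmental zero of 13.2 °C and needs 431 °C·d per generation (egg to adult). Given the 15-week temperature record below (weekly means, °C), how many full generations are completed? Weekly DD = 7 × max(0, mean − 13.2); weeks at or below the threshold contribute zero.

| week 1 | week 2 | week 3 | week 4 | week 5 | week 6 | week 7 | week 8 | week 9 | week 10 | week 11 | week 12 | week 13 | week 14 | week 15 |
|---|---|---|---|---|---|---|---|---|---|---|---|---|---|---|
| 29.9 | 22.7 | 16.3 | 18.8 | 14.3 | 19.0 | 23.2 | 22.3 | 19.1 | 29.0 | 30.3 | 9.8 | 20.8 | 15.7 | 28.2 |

Weekly DD (7 × max(0, T̄ − 13.2)): 116.9, 66.5, 21.7, 39.2, 7.7, 40.6, 70.0, 63.7, 41.3, 110.6, 119.7, 0.0, 53.2, 17.5, 105.0.
Season total = 873.6 DD.
Complete generations = ⌊873.6 / 431⌋ = 2.

2 generations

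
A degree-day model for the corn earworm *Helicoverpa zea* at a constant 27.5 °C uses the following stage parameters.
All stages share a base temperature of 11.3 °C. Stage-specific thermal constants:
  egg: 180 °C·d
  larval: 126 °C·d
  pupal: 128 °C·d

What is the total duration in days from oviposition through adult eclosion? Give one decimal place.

26.8 days

Daily accumulation at 27.5 °C = 27.5 − 11.3 = 16.2 DD/day.
Total K = 180 + 126 + 128 = 434 DD.
Total duration = 434 / 16.2 = 26.790 ≈ 26.8 days.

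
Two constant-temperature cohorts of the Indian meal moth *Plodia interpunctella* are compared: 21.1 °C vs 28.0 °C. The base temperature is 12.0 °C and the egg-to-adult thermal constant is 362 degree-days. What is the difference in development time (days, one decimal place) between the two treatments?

At 21.1 °C: 362 / (21.1 − 12.0) = 362 / 9.1 = 39.780 d.
At 28.0 °C: 362 / (28.0 − 12.0) = 362 / 16.0 = 22.625 d.
Difference = |39.780 − 22.625| = 17.155 ≈ 17.2 days.

17.2 days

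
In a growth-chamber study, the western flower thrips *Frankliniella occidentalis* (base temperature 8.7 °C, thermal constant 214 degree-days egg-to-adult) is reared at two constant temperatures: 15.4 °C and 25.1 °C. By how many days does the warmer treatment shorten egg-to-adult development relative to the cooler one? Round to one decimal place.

18.9 days

At 15.4 °C: 214 / (15.4 − 8.7) = 214 / 6.7 = 31.940 d.
At 25.1 °C: 214 / (25.1 − 8.7) = 214 / 16.4 = 13.049 d.
Difference = |31.940 − 13.049| = 18.892 ≈ 18.9 days.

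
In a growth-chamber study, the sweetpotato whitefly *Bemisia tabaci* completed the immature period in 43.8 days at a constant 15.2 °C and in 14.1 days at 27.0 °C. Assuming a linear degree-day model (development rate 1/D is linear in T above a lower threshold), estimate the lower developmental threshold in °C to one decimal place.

9.6 °C

Linear rate model ⇒ the product D·(T − T_b) is constant across temperatures.
43.8·(15.2 − T_b) = 14.1·(27.0 − T_b)
T_b = (43.8·15.2 − 14.1·27.0) / (43.8 − 14.1) = 285.06 / 29.7 = 9.598 °C ≈ 9.6 °C.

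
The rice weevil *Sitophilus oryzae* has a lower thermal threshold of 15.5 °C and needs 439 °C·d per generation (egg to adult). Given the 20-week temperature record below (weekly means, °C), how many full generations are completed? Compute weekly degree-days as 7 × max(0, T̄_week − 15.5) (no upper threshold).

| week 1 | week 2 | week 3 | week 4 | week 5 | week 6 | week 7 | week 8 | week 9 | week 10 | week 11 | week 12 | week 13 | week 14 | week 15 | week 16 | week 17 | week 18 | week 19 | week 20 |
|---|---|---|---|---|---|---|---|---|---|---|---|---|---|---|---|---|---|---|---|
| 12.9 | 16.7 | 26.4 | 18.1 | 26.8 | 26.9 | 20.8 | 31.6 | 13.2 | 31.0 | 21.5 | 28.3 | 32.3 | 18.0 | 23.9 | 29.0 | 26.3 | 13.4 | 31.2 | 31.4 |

2 generations

Weekly DD (7 × max(0, T̄ − 15.5)): 0.0, 8.4, 76.3, 18.2, 79.1, 79.8, 37.1, 112.7, 0.0, 108.5, 42.0, 89.6, 117.6, 17.5, 58.8, 94.5, 75.6, 0.0, 109.9, 111.3.
Season total = 1236.9 DD.
Complete generations = ⌊1236.9 / 439⌋ = 2.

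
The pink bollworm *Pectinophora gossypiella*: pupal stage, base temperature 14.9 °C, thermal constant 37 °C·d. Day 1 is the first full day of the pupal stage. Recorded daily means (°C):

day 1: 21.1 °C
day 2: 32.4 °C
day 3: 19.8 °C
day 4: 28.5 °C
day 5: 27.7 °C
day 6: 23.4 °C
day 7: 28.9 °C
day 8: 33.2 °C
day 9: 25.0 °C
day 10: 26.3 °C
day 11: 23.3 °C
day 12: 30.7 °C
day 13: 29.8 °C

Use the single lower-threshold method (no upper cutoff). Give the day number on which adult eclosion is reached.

day 4

Daily DD above 14.9 °C: 6.2, 17.5, 4.9, 13.6, 12.8, 8.5, 14.0, 18.3, 10.1, 11.4, 8.4, 15.8, 14.9.
Cumulative: 6.2, 23.7, 28.6, 42.2, 55.0, 63.5, 77.5, 95.8, 105.9, 117.3, 125.7, 141.5, 156.4.
The total first reaches 37 DD on day 4.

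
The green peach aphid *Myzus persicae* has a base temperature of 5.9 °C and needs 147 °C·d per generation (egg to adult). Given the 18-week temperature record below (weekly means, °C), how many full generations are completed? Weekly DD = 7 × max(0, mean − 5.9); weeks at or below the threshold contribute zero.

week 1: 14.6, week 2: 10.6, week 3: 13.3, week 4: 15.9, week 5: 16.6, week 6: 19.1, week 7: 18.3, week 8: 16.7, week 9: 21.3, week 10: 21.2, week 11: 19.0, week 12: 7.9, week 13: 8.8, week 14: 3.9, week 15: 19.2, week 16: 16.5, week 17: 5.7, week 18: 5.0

Weekly DD (7 × max(0, T̄ − 5.9)): 60.9, 32.9, 51.8, 70.0, 74.9, 92.4, 86.8, 75.6, 107.8, 107.1, 91.7, 14.0, 20.3, 0.0, 93.1, 74.2, 0.0, 0.0.
Season total = 1053.5 DD.
Complete generations = ⌊1053.5 / 147⌋ = 7.

7 generations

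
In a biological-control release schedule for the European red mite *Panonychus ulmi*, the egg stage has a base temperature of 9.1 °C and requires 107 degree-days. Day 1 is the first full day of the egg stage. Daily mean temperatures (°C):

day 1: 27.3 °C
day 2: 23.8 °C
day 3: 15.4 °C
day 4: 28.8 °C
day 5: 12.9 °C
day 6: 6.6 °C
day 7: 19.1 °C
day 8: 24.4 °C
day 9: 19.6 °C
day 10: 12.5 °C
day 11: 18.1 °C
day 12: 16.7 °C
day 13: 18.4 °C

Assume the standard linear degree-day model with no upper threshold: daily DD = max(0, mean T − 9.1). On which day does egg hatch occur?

Daily DD above 9.1 °C: 18.2, 14.7, 6.3, 19.7, 3.8, 0.0, 10.0, 15.3, 10.5, 3.4, 9.0, 7.6, 9.3.
Cumulative: 18.2, 32.9, 39.2, 58.9, 62.7, 62.7, 72.7, 88.0, 98.5, 101.9, 110.9, 118.5, 127.8.
The total first reaches 107 DD on day 11.

day 11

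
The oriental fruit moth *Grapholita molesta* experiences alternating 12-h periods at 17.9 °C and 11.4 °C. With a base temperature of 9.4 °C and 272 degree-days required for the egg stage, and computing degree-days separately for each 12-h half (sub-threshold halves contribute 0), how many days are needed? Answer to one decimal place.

51.8 days

Day half: max(0, 17.9 − 9.4) × 0.5 = 8.5 × 0.5 = 4.25 DD.
Night half: max(0, 11.4 − 9.4) × 0.5 = 2.0 × 0.5 = 1.00 DD.
Per 24 h: 5.25 DD/day.
Duration = 272 / 5.25 = 51.810 ≈ 51.8 days.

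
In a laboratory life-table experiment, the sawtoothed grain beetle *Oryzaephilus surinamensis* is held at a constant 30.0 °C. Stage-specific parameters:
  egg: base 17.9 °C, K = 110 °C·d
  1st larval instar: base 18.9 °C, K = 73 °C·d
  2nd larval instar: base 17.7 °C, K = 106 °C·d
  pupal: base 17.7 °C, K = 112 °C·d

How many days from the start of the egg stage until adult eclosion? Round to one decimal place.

egg: 110 / (30.0 − 17.9) = 110 / 12.1 = 9.091 d.
1st larval instar: 73 / (30.0 − 18.9) = 73 / 11.1 = 6.577 d.
2nd larval instar: 106 / (30.0 − 17.7) = 106 / 12.3 = 8.618 d.
pupal: 112 / (30.0 − 17.7) = 112 / 12.3 = 9.106 d.
Sum = 33.391 ≈ 33.4 days.

33.4 days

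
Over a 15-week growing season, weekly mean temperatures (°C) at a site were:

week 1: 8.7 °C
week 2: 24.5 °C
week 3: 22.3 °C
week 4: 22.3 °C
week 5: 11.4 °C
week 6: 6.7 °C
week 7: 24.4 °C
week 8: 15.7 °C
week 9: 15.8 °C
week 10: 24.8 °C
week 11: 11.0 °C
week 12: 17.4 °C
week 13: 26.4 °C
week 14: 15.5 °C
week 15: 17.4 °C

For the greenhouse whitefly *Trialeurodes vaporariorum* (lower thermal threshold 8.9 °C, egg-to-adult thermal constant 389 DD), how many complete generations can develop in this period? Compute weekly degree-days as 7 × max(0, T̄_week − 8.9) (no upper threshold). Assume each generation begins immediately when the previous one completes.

2 generations

Weekly DD (7 × max(0, T̄ − 8.9)): 0.0, 109.2, 93.8, 93.8, 17.5, 0.0, 108.5, 47.6, 48.3, 111.3, 14.7, 59.5, 122.5, 46.2, 59.5.
Season total = 932.4 DD.
Complete generations = ⌊932.4 / 389⌋ = 2.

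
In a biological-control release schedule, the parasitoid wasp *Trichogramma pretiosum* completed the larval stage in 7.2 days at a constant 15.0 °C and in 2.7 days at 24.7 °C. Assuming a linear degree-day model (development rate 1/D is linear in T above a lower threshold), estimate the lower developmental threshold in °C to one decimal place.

Equal thermal constants: D₁(T₁ − T_b) = D₂(T₂ − T_b).
7.2·(15.0 − T_b) = 2.7·(24.7 − T_b)
T_b = (7.2·15.0 − 2.7·24.7) / (7.2 − 2.7) = 41.31 / 4.5 = 9.180 °C ≈ 9.2 °C.

9.2 °C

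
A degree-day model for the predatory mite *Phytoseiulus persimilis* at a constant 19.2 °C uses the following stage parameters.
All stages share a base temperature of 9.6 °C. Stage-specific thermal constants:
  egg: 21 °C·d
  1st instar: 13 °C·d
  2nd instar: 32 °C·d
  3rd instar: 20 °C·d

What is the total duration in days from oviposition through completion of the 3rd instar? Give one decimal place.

Daily accumulation at 19.2 °C = 19.2 − 9.6 = 9.6 DD/day.
Total K = 21 + 13 + 32 + 20 = 86 DD.
Total duration = 86 / 9.6 = 8.958 ≈ 9.0 days.

9.0 days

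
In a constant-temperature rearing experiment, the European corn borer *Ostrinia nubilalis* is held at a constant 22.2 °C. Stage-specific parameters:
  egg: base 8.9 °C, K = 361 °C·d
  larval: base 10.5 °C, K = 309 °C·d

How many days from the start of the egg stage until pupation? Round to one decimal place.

egg: 361 / (22.2 − 8.9) = 361 / 13.3 = 27.143 d.
larval: 309 / (22.2 − 10.5) = 309 / 11.7 = 26.410 d.
Sum = 53.553 ≈ 53.6 days.

53.6 days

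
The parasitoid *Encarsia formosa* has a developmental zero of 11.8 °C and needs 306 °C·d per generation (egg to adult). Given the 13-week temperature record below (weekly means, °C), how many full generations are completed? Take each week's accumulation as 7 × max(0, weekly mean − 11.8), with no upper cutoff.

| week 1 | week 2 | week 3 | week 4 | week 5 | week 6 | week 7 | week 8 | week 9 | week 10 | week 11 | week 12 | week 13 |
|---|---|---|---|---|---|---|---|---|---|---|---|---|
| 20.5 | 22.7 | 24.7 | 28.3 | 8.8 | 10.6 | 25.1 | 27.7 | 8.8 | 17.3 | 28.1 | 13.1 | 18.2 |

Weekly DD (7 × max(0, T̄ − 11.8)): 60.9, 76.3, 90.3, 115.5, 0.0, 0.0, 93.1, 111.3, 0.0, 38.5, 114.1, 9.1, 44.8.
Season total = 753.9 DD.
Complete generations = ⌊753.9 / 306⌋ = 2.

2 generations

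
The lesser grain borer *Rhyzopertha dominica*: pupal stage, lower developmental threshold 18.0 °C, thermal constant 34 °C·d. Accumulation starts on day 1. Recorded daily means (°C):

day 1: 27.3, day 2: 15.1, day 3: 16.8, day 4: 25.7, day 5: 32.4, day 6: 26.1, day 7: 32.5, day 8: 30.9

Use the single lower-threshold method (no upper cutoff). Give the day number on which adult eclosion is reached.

Daily DD above 18.0 °C: 9.3, 0.0, 0.0, 7.7, 14.4, 8.1, 14.5, 12.9.
Cumulative: 9.3, 9.3, 9.3, 17.0, 31.4, 39.5, 54.0, 66.9.
The total first reaches 34 DD on day 6.

day 6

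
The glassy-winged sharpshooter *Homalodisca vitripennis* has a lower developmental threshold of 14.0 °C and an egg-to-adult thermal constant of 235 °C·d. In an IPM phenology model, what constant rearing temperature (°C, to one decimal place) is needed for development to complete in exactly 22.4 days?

24.5 °C

Required daily accumulation = 235 / 22.4 = 10.491 DD/day.
T = T_base + 10.491 = 14.0 + 10.491 = 24.491 ≈ 24.5 °C.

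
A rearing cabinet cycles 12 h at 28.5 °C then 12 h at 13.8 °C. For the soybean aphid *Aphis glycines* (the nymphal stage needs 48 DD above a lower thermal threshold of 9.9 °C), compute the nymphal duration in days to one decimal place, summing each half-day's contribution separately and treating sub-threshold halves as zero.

4.3 days

Day half: max(0, 28.5 − 9.9) × 0.5 = 18.6 × 0.5 = 9.30 DD.
Night half: max(0, 13.8 − 9.9) × 0.5 = 3.9 × 0.5 = 1.95 DD.
Per 24 h: 11.25 DD/day.
Duration = 48 / 11.25 = 4.267 ≈ 4.3 days.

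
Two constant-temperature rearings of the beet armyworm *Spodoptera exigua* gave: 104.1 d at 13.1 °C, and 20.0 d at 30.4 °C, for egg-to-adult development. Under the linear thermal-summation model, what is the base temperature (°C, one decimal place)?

Equal thermal constants: D₁(T₁ − T_b) = D₂(T₂ − T_b).
104.1·(13.1 − T_b) = 20.0·(30.4 − T_b)
T_b = (104.1·13.1 − 20.0·30.4) / (104.1 − 20.0) = 755.71 / 84.1 = 8.986 °C ≈ 9.0 °C.

9.0 °C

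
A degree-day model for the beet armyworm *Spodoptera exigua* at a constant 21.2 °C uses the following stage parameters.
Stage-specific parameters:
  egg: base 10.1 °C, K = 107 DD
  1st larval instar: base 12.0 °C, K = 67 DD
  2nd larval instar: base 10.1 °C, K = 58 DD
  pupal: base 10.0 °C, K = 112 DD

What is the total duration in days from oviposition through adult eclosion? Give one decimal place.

32.1 days

egg: 107 / (21.2 − 10.1) = 107 / 11.1 = 9.640 d.
1st larval instar: 67 / (21.2 − 12.0) = 67 / 9.2 = 7.283 d.
2nd larval instar: 58 / (21.2 − 10.1) = 58 / 11.1 = 5.225 d.
pupal: 112 / (21.2 − 10.0) = 112 / 11.2 = 10.000 d.
Sum = 32.147 ≈ 32.1 days.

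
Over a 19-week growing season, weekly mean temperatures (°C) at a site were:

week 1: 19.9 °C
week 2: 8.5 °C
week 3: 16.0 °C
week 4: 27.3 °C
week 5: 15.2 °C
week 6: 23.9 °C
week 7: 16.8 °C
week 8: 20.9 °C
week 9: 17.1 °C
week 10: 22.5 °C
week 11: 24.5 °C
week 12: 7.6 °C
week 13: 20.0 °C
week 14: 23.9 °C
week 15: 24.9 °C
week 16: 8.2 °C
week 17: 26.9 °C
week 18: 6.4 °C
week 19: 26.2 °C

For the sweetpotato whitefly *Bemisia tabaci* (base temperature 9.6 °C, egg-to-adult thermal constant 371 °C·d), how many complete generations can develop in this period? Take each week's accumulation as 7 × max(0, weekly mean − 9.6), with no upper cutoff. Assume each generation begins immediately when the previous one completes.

Weekly DD (7 × max(0, T̄ − 9.6)): 72.1, 0.0, 44.8, 123.9, 39.2, 100.1, 50.4, 79.1, 52.5, 90.3, 104.3, 0.0, 72.8, 100.1, 107.1, 0.0, 121.1, 0.0, 116.2.
Season total = 1274.0 DD.
Complete generations = ⌊1274.0 / 371⌋ = 3.

3 generations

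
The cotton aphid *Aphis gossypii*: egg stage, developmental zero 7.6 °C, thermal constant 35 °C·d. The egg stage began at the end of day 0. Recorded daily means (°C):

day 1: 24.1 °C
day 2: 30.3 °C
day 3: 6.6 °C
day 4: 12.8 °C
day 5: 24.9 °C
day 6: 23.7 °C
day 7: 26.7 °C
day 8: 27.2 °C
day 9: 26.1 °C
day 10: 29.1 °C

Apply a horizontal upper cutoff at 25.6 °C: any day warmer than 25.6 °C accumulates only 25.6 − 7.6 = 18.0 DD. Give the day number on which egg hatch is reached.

day 4

Daily DD above 7.6 °C (capped at 18.0): 16.5, 18.0, 0.0, 5.2, 17.3, 16.1, 18.0, 18.0, 18.0, 18.0.
Cumulative: 16.5, 34.5, 34.5, 39.7, 57.0, 73.1, 91.1, 109.1, 127.1, 145.1.
The total first reaches 35 DD on day 4.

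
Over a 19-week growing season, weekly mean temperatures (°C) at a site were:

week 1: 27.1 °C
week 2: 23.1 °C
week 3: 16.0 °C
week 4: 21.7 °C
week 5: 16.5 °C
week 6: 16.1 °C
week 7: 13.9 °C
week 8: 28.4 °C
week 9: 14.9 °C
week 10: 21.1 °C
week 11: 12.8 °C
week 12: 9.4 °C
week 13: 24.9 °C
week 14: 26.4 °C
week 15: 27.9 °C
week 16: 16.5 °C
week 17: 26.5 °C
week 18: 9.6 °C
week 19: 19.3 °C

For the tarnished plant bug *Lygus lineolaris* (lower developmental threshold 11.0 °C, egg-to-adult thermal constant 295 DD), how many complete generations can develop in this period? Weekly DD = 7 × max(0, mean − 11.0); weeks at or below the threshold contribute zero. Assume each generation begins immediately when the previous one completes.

Weekly DD (7 × max(0, T̄ − 11.0)): 112.7, 84.7, 35.0, 74.9, 38.5, 35.7, 20.3, 121.8, 27.3, 70.7, 12.6, 0.0, 97.3, 107.8, 118.3, 38.5, 108.5, 0.0, 58.1.
Season total = 1162.7 DD.
Complete generations = ⌊1162.7 / 295⌋ = 3.

3 generations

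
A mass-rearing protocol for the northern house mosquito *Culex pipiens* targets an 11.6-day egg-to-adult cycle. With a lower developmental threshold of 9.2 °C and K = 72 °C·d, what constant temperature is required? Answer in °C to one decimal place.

Required daily accumulation = 72 / 11.6 = 6.207 DD/day.
T = T_base + 6.207 = 9.2 + 6.207 = 15.407 ≈ 15.4 °C.

15.4 °C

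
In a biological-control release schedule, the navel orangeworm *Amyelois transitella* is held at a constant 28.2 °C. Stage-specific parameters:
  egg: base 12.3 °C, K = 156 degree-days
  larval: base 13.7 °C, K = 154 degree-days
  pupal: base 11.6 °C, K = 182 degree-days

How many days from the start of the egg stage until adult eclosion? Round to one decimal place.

egg: 156 / (28.2 − 12.3) = 156 / 15.9 = 9.811 d.
larval: 154 / (28.2 − 13.7) = 154 / 14.5 = 10.621 d.
pupal: 182 / (28.2 − 11.6) = 182 / 16.6 = 10.964 d.
Sum = 31.396 ≈ 31.4 days.

31.4 days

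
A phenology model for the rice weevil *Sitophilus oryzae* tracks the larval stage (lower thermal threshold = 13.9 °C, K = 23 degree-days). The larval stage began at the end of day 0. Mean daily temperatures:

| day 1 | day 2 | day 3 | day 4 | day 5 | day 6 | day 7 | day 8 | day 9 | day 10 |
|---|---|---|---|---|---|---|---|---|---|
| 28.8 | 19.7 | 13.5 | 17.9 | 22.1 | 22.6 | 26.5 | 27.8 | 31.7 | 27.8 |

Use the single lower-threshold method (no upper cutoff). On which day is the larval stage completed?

Daily DD above 13.9 °C: 14.9, 5.8, 0.0, 4.0, 8.2, 8.7, 12.6, 13.9, 17.8, 13.9.
Cumulative: 14.9, 20.7, 20.7, 24.7, 32.9, 41.6, 54.2, 68.1, 85.9, 99.8.
The total first reaches 23 DD on day 4.

day 4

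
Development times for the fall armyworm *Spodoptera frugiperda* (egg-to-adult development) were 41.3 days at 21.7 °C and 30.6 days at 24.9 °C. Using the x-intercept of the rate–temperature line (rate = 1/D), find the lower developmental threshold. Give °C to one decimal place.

Linear rate model ⇒ the product D·(T − T_b) is constant across temperatures.
41.3·(21.7 − T_b) = 30.6·(24.9 − T_b)
T_b = (41.3·21.7 − 30.6·24.9) / (41.3 − 30.6) = 134.27 / 10.7 = 12.549 °C ≈ 12.5 °C.

12.5 °C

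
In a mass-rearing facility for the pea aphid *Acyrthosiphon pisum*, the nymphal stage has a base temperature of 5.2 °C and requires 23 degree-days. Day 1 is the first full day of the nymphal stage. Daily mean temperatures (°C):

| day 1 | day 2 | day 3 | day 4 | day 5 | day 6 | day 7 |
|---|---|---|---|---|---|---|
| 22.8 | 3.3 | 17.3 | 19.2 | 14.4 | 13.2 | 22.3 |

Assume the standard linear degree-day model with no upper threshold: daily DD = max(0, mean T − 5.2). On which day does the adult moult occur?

day 3

Daily DD above 5.2 °C: 17.6, 0.0, 12.1, 14.0, 9.2, 8.0, 17.1.
Cumulative: 17.6, 17.6, 29.7, 43.7, 52.9, 60.9, 78.0.
The total first reaches 23 DD on day 3.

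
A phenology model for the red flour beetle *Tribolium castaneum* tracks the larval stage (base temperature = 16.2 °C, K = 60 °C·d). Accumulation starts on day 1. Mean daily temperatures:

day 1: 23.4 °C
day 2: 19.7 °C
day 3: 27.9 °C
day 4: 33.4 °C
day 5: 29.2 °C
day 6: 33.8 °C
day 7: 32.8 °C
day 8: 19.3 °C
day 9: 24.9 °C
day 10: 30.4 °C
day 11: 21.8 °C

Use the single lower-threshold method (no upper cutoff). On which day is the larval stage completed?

Daily DD above 16.2 °C: 7.2, 3.5, 11.7, 17.2, 13.0, 17.6, 16.6, 3.1, 8.7, 14.2, 5.6.
Cumulative: 7.2, 10.7, 22.4, 39.6, 52.6, 70.2, 86.8, 89.9, 98.6, 112.8, 118.4.
The total first reaches 60 DD on day 6.

day 6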